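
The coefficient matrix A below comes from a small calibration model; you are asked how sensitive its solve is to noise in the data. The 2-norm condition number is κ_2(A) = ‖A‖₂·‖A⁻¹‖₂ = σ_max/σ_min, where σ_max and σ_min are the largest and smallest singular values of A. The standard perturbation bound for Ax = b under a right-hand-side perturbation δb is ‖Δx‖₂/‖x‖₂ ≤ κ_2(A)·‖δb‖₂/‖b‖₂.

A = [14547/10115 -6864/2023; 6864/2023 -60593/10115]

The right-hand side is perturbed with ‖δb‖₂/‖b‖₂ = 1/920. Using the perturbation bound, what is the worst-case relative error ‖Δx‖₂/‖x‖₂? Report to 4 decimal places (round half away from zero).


0.0228

M = AᵀA = [4807881/354025 -356928/14161; -356928/14161 16779841/354025]. tr(M)=74698/1225, det(M)=257049/30625
λ_max, λ_min = (74698/1225 ± √221176384/60025)/2 = 1521/25, 169/1225
so κ_2 = √((1521/25) / (169/1225)) = 21.0000
κ_2(A)·‖δb‖/‖b‖ = 0.0228


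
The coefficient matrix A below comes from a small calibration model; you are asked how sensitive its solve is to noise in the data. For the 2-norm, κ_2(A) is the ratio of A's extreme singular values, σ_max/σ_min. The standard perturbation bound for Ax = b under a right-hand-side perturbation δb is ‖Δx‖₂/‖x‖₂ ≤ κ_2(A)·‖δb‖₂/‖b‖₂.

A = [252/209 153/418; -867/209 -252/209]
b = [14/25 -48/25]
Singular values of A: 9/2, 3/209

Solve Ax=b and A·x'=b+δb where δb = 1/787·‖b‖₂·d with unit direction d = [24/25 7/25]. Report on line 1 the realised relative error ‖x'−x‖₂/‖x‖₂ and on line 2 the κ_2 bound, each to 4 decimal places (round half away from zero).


0.3983
0.3983

σ_max = 9/2, σ_min = 3/209
condition number: (9/2) ÷ (3/209) = 313.5000
κ_2(A)·‖δb‖/‖b‖ = 0.3983
solve Ax = b  →  x = [0.4267 0.1244]
‖b‖ = 2.0000, ‖x‖ = 0.4444
with δb = [0.0024 0.0007], A·Δx = δb → ‖Δx‖ = 0.1770
realised ‖Δx‖/‖x‖ = 0.3983
tightness: 0.3983 against a bound of 0.3983; the bound is attained (ratio 1)


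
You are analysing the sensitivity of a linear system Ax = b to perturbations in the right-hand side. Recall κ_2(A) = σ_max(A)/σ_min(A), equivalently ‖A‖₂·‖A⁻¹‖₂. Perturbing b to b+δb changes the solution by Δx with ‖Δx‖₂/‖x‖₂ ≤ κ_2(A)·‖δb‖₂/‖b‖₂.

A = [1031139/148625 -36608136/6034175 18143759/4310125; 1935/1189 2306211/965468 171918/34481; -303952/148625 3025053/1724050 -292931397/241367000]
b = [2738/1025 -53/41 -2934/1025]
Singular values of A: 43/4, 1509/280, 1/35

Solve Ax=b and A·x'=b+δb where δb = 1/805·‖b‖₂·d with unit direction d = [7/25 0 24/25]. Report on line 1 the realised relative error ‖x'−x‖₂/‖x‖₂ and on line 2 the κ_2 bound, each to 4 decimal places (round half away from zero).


from the listed singular values, σ₁ = 43/4, σ_n = 1/35
condition number: (43/4) ÷ (1/35) = 376.2500
perturbation bound = 376.2500·1/805 = 0.4674
solve Ax = b  →  x = [50.8821 34.5561 -33.4231]
‖b‖ = 4.1231, ‖x‖ = 70.0015
re-solving with b+δb shifts x by Δx of norm 0.1793
dividing the unrounded norms, ‖Δx‖/‖x‖ = 0.0026
realised/bound (from unrounded values) ≈ 0.0055

0.0026
0.4674


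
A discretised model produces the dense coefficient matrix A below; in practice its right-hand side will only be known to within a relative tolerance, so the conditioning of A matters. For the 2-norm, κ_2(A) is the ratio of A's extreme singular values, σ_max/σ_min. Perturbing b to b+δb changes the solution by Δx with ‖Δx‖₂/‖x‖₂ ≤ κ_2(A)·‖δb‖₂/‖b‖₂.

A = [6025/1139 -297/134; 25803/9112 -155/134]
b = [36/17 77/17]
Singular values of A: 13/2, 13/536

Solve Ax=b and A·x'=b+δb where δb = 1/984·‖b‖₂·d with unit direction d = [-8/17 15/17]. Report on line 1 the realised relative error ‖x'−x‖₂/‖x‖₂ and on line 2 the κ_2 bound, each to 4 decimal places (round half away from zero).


largest singular value 13/2, smallest 13/536
κ = σ_max/σ_min = (13/2)/(13/536) = 268.0000
κ_2(A)·‖δb‖/‖b‖ = 0.2724
solve Ax = b  →  x = [48.1420 113.9408]
2-norm of b is 5.0000; of x, 123.6938
δb = ε·‖b‖·d = [-0.0024 0.0045]; solving A·Δx = δb gives ‖Δx‖ = 0.2095
dividing the unrounded norms, ‖Δx‖/‖x‖ = 0.0017
tightness: 0.0017 against a bound of 0.2724 (unrounded ratio ≈ 0.0062)

0.0017
0.2724


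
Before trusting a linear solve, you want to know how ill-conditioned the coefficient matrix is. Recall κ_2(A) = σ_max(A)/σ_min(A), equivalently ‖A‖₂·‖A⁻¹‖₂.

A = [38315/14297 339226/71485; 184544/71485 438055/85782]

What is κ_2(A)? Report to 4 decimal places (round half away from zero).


43.5000

M = AᵀA = [4949113/357425 1110898/42891; 1110898/42891 625304513/12867300]. tr(M)=47263093/756900, det(M)=38950081/18922500
char-poly roots: 6241/100 and 6241/189225
so κ_2 = √((6241/100) / (6241/189225)) = 43.5000


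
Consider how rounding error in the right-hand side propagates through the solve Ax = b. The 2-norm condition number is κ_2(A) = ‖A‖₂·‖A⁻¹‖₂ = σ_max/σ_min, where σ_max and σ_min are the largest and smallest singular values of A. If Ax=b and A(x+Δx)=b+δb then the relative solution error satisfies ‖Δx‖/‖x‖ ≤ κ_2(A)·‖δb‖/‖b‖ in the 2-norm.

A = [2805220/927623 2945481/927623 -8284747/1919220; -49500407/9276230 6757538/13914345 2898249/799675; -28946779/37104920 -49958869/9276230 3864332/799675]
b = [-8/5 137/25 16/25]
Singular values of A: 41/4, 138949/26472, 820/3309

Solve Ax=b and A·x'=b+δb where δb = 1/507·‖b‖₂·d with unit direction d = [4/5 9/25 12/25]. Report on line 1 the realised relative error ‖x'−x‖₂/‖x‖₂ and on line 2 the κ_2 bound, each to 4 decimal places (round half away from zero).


σ_max = 41/4, σ_min = 820/3309
κ = σ_max/σ_min = (41/4)/(820/3309) = 41.3625
perturbation bound = 41.3625·1/507 = 0.0816
solve Ax = b  →  x = [1.2778 2.4467 3.0656]
‖b‖₂ = 5.7446 and ‖x‖₂ = 4.1252
with δb = [0.0091 0.0041 0.0054], A·Δx = δb → ‖Δx‖ = 0.0457
realised ‖Δx‖/‖x‖ = 0.0111
so the bound overstates the realised error by a factor of ≈ 7.3606 (computed from the unrounded values)

0.0111
0.0816


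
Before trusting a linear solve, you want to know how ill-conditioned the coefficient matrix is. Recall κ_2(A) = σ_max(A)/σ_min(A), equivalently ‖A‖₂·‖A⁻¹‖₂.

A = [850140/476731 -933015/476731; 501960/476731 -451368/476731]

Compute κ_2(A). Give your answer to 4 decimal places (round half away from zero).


M = AᵀA = [3372670800/786409849 -3528588420/786409849; -3528588420/786409849 3717128241/786409849]. tr(M)=8430201/935089, det(M)=129600/935089
eigenvalues of AᵀA: λ = (tr ± √(tr²−4·det))/2 = 9, 14400/935089
σ_max=√9=3, σ_min=√(14400/935089)=(120/967) → κ = 24.1750

24.1750


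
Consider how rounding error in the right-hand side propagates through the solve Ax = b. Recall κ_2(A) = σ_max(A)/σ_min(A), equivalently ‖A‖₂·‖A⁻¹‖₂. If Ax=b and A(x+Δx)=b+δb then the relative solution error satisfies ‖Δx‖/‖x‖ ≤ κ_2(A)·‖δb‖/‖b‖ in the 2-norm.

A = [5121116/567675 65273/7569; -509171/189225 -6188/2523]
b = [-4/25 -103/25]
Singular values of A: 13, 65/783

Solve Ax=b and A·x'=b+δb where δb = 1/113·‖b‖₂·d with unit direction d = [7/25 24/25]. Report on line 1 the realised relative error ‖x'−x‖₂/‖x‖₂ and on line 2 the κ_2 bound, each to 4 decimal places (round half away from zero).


0.0091
1.3858

from the listed singular values, σ₁ = 13, σ_n = 65/783
κ_2(A) = 13 / (65/783) = 156.6000
κ_2(A)·‖δb‖/‖b‖ = 1.3858
solve Ax = b  →  x = [33.2865 -34.8393]
‖b‖₂ = 4.1231 and ‖x‖₂ = 48.1847
δb = ε·‖b‖·d = [0.0102 0.0350]; solving A·Δx = δb gives ‖Δx‖ = 0.4395
dividing the unrounded norms, ‖Δx‖/‖x‖ = 0.0091
so the bound overstates the realised error by a factor of ≈ 151.9245 (computed from the unrounded values)


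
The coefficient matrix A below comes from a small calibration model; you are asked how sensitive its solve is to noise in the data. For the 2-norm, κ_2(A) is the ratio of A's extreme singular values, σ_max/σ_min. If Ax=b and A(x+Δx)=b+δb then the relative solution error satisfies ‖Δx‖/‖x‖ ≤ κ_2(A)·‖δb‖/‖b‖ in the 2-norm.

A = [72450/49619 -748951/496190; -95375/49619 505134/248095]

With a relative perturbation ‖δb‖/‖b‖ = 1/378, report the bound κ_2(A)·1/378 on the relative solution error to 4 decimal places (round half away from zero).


0.4526

form AᵀA = [14345393125/2462045161 -15061581045/2462045161; -15061581045/2462045161 63262761289/9848180644] with trace 143453429/11710084 and determinant 60025/11710084
char-poly roots: 49/4 and 1225/2927521
so κ_2 = √((49/4) / (1225/2927521)) = 171.1000
perturbation bound = 171.1000·1/378 = 0.4526


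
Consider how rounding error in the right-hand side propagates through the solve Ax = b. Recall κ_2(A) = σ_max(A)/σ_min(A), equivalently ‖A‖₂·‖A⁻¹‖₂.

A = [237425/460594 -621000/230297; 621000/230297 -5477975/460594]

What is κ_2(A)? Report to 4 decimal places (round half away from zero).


137.0000

form AᵀA = [951180625/126202756 -1055700000/31550689; -1055700000/31550689 18769050625/126202756] with trace 5865625/37538 and determinant 390625/300304
eigenvalues of AᵀA: λ = (tr ± √(tr²−4·det))/2 = 625/4, 625/75076
σ_max=√(625/4)=(25/2), σ_min=√(625/75076)=(25/274) → κ = 137.0000


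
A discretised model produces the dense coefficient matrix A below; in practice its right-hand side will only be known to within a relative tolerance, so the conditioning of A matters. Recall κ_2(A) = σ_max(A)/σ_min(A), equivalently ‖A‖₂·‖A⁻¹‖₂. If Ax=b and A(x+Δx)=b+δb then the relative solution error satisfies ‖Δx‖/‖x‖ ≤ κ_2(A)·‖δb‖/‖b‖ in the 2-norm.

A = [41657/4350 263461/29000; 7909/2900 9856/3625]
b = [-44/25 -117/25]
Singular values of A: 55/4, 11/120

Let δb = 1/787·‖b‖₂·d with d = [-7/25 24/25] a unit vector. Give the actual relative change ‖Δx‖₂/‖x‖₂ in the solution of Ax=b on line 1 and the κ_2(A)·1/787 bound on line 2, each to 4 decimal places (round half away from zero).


0.0016
0.1906

σ_max = 55/4, σ_min = 11/120
condition number: (55/4) ÷ (11/120) = 150.0000
bound on ‖Δx‖/‖x‖: κ·ε = 150.0000·1/787 = 0.1906
solve Ax = b  →  x = [29.9361 -31.7492]
‖b‖₂ = 5.0000 and ‖x‖₂ = 43.6369
re-solving with b+δb shifts x by Δx of norm 0.0693
relative error = 0.0016
realised/bound (from unrounded values) ≈ 0.0083


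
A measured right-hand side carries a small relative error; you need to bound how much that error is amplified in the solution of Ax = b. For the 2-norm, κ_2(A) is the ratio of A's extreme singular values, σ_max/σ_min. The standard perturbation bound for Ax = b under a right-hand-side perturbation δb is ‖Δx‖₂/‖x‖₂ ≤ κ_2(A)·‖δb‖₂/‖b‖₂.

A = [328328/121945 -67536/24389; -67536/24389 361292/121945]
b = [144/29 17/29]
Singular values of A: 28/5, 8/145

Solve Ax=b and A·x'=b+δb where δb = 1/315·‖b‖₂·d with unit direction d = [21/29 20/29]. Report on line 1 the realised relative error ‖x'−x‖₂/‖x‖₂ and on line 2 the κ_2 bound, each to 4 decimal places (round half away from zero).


0.0040
0.3222

largest singular value 28/5, smallest 8/145
condition number: (28/5) ÷ (8/145) = 101.5000
perturbation bound = 101.5000·1/315 = 0.3222
solve Ax = b  →  x = [52.8695 49.6121]
2-norm of b is 5.0000; of x, 72.5020
with δb = [0.0115 0.0109], A·Δx = δb → ‖Δx‖ = 0.2877
relative error = 0.0040
so the bound overstates the realised error by a factor of ≈ 81.2022 (computed from the unrounded values)


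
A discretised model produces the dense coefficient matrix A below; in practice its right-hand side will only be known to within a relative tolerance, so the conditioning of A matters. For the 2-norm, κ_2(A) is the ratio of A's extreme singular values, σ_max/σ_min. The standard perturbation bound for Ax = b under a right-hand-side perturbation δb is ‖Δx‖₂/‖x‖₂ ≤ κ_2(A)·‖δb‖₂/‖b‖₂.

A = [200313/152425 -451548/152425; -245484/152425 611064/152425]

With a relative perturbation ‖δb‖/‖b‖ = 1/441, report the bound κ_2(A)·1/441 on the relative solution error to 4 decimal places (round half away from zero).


form AᵀA = [4015507689/929335225 -1923658956/185867045; -1923658956/185867045 23091792336/929335225] with trace 6415929/219961 and determinant 34012224/137475625
char-poly roots: 729/25 and 46656/5499025
so κ_2 = √((729/25) / (46656/5499025)) = 58.6250
perturbation bound = 58.6250·1/441 = 0.1329

0.1329


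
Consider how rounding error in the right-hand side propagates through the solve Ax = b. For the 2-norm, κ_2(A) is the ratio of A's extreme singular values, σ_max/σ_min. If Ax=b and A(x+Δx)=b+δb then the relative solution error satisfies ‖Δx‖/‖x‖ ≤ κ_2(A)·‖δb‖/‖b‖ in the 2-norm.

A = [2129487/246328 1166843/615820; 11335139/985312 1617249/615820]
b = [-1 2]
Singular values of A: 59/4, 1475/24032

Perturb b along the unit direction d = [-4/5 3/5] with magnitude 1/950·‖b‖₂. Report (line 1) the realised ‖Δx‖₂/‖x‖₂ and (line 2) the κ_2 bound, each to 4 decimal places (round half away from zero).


0.0012
0.2530

largest singular value 59/4, smallest 1475/24032
κ_2(A) = (59/4) / (1475/24032) = 240.3200
worst-case relative error ≤ 240.3200 × 1/950 = 0.2530
solve Ax = b  →  x = [-7.0868 31.8059]
2-norm of b is 2.2361; of x, 32.5858
δb = ε·‖b‖·d = [-0.0019 0.0014]; solving A·Δx = δb gives ‖Δx‖ = 0.0383
relative error = 0.0012
tightness: 0.0012 against a bound of 0.2530 (unrounded ratio ≈ 0.0047)


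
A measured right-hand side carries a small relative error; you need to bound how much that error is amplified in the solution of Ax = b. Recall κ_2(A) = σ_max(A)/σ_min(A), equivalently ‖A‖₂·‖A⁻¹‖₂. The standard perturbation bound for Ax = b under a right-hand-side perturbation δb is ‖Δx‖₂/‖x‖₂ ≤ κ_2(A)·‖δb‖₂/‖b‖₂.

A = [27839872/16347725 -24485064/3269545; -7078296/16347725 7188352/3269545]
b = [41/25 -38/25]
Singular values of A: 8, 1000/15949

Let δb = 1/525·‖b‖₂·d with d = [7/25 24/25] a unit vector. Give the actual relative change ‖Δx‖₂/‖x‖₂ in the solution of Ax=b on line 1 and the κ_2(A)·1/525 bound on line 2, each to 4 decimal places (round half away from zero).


0.0043
0.2430

largest singular value 8, smallest 1000/15949
condition number: 8 ÷ (1000/15949) = 127.5920
worst-case relative error ≤ 127.5920 × 1/525 = 0.2430
solve Ax = b  →  x = [-15.5051 -3.7449]
‖b‖ = 2.2361, ‖x‖ = 15.9510
Δx = A⁻¹·δb where δb = 1/525·2.2361·d; ‖Δx‖ = 0.0679
realised ‖Δx‖/‖x‖ = 0.0043
so the bound overstates the realised error by a factor of ≈ 57.0679 (computed from the unrounded values)


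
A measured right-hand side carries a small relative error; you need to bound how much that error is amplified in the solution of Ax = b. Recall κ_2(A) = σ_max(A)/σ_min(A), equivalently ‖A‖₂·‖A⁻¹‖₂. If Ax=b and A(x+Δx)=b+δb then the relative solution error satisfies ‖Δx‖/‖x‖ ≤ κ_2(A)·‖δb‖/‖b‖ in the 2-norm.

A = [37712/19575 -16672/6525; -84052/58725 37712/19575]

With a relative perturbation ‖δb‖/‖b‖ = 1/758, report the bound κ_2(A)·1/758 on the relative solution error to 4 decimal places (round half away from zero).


0.3874

form AᵀA = [794579728/137945025 -353135168/45981675; -353135168/45981675 156951808/15327225] with trace 88285840/5517801 and determinant 16384/5517801
char-poly roots: 16 and 1024/5517801
σ_max=√16=4, σ_min=√(1024/5517801)=(32/2349) → κ = 293.6250
worst-case relative error ≤ 293.6250 × 1/758 = 0.3874


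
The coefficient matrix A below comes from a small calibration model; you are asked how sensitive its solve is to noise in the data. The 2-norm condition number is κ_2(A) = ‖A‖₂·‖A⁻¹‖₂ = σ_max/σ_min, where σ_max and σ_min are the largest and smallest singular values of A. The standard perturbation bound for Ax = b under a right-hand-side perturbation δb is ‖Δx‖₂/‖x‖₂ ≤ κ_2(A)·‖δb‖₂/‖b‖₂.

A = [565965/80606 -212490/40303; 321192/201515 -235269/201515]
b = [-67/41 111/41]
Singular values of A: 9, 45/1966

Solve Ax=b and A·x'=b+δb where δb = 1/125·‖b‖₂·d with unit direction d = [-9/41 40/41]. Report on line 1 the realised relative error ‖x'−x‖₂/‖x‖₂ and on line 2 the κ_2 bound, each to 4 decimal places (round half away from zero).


0.0084
3.1456

largest singular value 9, smallest 45/1966
κ = σ_max/σ_min = 9/(45/1966) = 393.2000
worst-case relative error ≤ 393.2000 × 1/125 = 3.1456
solve Ax = b  →  x = [78.5511 104.9200]
‖b‖₂ = 3.1623 and ‖x‖₂ = 131.0667
with δb = [-0.0056 0.0247], A·Δx = δb → ‖Δx‖ = 1.1053
dividing the unrounded norms, ‖Δx‖/‖x‖ = 0.0084
so the bound overstates the realised error by a factor of ≈ 373.0224 (computed from the unrounded values)


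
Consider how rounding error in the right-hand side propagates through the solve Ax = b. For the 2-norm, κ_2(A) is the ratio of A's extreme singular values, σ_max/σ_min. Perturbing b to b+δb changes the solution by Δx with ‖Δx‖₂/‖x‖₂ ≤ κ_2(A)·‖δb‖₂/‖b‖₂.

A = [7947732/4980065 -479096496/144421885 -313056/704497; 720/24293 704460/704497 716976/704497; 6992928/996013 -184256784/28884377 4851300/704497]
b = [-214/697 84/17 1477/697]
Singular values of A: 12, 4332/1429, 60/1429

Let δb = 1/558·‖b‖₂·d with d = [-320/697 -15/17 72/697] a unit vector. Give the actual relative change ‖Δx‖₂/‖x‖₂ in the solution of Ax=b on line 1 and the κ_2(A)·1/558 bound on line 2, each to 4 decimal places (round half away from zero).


largest singular value 12, smallest 60/1429
condition number: 12 ÷ (60/1429) = 285.8000
bound on ‖Δx‖/‖x‖: κ·ε = 285.8000·1/558 = 0.5122
solve Ax = b  →  x = [76.3133 41.9777 -38.6121]
2-norm of b is 5.3852; of x, 95.2720
with δb = [-0.0044 -0.0085 0.0010], A·Δx = δb → ‖Δx‖ = 0.2299
relative error = 0.0024
tightness: 0.0024 against a bound of 0.5122 (unrounded ratio ≈ 0.0047)

0.0024
0.5122


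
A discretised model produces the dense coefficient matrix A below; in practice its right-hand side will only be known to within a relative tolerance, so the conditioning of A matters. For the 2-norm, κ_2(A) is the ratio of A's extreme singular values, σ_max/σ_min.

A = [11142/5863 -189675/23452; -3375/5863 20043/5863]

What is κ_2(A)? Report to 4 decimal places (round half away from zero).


form AᵀA = [801981/203401 -7053075/406802; -7053075/406802 250912161/3254416] with trace 156897/1936 and determinant 6561/1936
λ_max, λ_min = (156897/1936 ± √24565860225/3748096)/2 = 81, 81/1936
so κ_2 = √(81 / (81/1936)) = 44.0000

44.0000


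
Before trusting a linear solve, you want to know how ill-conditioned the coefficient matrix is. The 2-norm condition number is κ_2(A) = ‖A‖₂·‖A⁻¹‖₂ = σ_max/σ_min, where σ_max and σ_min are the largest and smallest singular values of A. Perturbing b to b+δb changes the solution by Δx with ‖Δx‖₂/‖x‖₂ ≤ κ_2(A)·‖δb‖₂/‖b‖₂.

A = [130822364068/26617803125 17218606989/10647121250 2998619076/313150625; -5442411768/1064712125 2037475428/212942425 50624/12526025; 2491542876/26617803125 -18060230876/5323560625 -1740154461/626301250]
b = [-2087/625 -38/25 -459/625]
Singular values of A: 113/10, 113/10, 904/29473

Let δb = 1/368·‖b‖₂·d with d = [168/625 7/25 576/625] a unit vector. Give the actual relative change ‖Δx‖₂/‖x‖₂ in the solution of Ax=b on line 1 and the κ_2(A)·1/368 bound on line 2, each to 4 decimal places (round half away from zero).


largest singular value 113/10, smallest 904/29473
condition number: (113/10) ÷ (904/29473) = 368.4125
perturbation bound = 368.4125·1/368 = 1.0011
solve Ax = b  →  x = [50.6971 26.9382 -30.9193]
2-norm of b is 3.7417; of x, 65.2064
δb = ε·‖b‖·d = [0.0027 0.0028 0.0094]; solving A·Δx = δb gives ‖Δx‖ = 0.3315
dividing the unrounded norms, ‖Δx‖/‖x‖ = 0.0051
tightness: 0.0051 against a bound of 1.0011 (unrounded ratio ≈ 0.0051)

0.0051
1.0011


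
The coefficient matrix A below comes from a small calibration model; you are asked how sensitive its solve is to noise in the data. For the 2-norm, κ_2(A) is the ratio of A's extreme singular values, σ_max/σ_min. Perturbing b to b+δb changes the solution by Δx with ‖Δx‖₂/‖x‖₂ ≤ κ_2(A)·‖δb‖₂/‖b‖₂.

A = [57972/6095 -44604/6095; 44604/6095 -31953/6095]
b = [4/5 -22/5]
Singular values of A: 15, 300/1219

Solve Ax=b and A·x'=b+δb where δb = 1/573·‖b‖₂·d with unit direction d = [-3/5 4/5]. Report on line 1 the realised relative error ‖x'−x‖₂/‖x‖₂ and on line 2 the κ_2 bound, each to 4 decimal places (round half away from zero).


from the listed singular values, σ₁ = 15, σ_n = 300/1219
κ_2(A) = 15 / (300/1219) = 60.9500
worst-case relative error ≤ 60.9500 × 1/573 = 0.1064
solve Ax = b  →  x = [-9.8587 -12.9227]
‖b‖₂ = 4.4721 and ‖x‖₂ = 16.2539
with δb = [-0.0047 0.0062], A·Δx = δb → ‖Δx‖ = 0.0317
realised ‖Δx‖/‖x‖ = 0.0020
tightness: 0.0020 against a bound of 0.1064 (unrounded ratio ≈ 0.0183)

0.0020
0.1064


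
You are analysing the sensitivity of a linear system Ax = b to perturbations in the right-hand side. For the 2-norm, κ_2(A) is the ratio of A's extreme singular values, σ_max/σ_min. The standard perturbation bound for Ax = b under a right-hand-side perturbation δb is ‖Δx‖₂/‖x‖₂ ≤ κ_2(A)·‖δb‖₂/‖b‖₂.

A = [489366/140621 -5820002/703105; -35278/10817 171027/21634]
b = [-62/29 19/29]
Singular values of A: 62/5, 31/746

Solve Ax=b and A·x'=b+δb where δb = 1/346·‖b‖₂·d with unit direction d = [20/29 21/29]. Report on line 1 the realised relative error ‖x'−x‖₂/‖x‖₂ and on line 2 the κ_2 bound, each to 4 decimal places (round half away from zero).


σ_max = 62/5, σ_min = 31/746
κ = σ_max/σ_min = (62/5)/(31/746) = 298.4000
worst-case relative error ≤ 298.4000 × 1/346 = 0.8624
solve Ax = b  →  x = [-22.2754 -9.1067]
2-norm of b is 2.2361; of x, 24.0651
δb = ε·‖b‖·d = [0.0045 0.0047]; solving A·Δx = δb gives ‖Δx‖ = 0.1555
relative error = 0.0065
tightness: 0.0065 against a bound of 0.8624 (unrounded ratio ≈ 0.0075)

0.0065
0.8624


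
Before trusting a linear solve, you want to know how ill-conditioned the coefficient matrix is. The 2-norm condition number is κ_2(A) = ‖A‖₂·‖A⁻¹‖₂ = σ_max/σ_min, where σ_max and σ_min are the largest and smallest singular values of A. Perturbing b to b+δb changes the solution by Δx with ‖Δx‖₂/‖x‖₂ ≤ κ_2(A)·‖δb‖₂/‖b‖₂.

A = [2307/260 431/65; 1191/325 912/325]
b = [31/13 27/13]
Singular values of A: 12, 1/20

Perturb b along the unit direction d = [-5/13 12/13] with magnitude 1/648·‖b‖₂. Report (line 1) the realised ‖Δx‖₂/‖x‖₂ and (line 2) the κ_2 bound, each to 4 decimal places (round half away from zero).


from the listed singular values, σ₁ = 12, σ_n = 1/20
κ = σ_max/σ_min = 12/(1/20) = 240.0000
perturbation bound = 240.0000·1/648 = 0.3704
solve Ax = b  →  x = [-11.8000 16.1500]
‖b‖₂ = 3.1623 and ‖x‖₂ = 20.0016
δb = ε·‖b‖·d = [-0.0019 0.0045]; solving A·Δx = δb gives ‖Δx‖ = 0.0976
realised ‖Δx‖/‖x‖ = 0.0049
tightness: 0.0049 against a bound of 0.3704 (unrounded ratio ≈ 0.0132)

0.0049
0.3704


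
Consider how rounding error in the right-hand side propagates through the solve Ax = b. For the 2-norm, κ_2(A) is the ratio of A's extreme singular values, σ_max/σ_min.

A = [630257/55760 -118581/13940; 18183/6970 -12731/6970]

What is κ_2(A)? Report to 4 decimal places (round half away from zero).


136.0000

form AᵀA = [49777949/369920 -9332577/92480; -9332577/92480 1750121/23120] with trace 15555977/73984 and determinant 707281/295936
λ_max, λ_min = (15555977/73984 ± √241936092947025/5473632256)/2 = 841/4, 841/73984
κ_2(A) = √(λ_max/λ_min) = √((841/4) / (841/73984)) = 136.0000


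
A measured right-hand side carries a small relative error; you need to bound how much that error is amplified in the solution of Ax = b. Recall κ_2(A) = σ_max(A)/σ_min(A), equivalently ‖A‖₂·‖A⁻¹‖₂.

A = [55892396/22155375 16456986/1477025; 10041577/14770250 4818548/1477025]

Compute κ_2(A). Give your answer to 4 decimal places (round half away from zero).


216.1500

M = AᵀA = [21445342624489/3141508104900 529279525138/17452822805; 529279525138/17452822805 470481268852/3490564561]. tr(M)=264651091369/1868832900, det(M)=200533921/467208225
eigenvalues of AᵀA: λ = (tr ± √(tr²−4·det))/2 = 14161/100, 56644/18688329
κ = σ_max/σ_min = (119/10)/(238/4323) = 216.1500


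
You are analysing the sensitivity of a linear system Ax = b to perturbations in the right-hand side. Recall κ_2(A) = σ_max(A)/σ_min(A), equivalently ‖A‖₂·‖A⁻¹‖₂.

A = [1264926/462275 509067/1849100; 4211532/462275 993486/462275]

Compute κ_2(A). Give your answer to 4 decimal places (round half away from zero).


M = AᵀA = [30939263316/341917081 13904259525/683834162; 13904259525/683834162 25682208201/5470673296]. tr(M)=309762297/3254416, det(M)=2313441/203401
char-poly roots: 1521/16 and 24336/203401
σ_max=√(1521/16)=(39/4), σ_min=√(24336/203401)=(156/451) → κ = 28.1875

28.1875


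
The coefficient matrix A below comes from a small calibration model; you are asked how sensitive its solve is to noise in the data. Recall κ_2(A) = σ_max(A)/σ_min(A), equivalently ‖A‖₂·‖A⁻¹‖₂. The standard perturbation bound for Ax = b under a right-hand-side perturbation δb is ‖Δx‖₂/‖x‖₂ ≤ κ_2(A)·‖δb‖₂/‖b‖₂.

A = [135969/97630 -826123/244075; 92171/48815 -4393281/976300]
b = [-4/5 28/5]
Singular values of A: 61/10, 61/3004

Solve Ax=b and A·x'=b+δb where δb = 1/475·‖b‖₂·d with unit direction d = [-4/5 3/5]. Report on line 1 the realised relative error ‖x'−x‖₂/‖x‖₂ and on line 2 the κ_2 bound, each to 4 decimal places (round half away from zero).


largest singular value 61/10, smallest 61/3004
condition number: (61/10) ÷ (61/3004) = 300.4000
worst-case relative error ≤ 300.4000 × 1/475 = 0.6324
solve Ax = b  →  x = [182.0832 75.1576]
‖b‖₂ = 5.6569 and ‖x‖₂ = 196.9847
re-solving with b+δb shifts x by Δx of norm 0.5865
realised ‖Δx‖/‖x‖ = 0.0030
so the bound overstates the realised error by a factor of ≈ 212.4161 (computed from the unrounded values)

0.0030
0.6324


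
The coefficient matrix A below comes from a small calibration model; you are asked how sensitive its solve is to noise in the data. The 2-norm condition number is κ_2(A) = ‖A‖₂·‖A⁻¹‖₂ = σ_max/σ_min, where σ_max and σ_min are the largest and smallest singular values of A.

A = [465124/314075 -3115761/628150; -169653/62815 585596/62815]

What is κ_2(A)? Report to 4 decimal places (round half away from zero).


295.6000

AᵀA = [3238387009/341325625 -11101420638/341325625; -11101420638/341325625 152249945089/1365302500]; tr = 264325589/2184484, det = 366025/2184484
char-poly roots: 121 and 3025/2184484
κ_2(A) = √(λ_max/λ_min) = √(121 / (3025/2184484)) = 295.6000


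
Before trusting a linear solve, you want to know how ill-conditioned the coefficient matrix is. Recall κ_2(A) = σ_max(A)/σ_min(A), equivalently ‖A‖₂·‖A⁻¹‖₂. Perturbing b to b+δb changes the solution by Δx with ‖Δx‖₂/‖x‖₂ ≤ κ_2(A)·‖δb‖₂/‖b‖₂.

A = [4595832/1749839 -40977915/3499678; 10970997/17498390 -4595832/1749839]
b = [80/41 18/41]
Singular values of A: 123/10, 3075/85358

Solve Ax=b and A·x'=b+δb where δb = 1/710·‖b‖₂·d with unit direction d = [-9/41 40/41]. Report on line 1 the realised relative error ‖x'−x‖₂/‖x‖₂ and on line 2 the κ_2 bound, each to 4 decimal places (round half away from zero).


0.4809
0.4809

σ_max = 123/10, σ_min = 3075/85358
κ_2(A) = (123/10) / (3075/85358) = 341.4320
bound on ‖Δx‖/‖x‖: κ·ε = 341.4320·1/710 = 0.4809
solve Ax = b  →  x = [0.0357 -0.1586]
‖b‖ = 2.0000, ‖x‖ = 0.1626
with δb = [-0.0006 0.0027], A·Δx = δb → ‖Δx‖ = 0.0782
dividing the unrounded norms, ‖Δx‖/‖x‖ = 0.4809
tightness: 0.4809 against a bound of 0.4809; the bound is attained (ratio 1)


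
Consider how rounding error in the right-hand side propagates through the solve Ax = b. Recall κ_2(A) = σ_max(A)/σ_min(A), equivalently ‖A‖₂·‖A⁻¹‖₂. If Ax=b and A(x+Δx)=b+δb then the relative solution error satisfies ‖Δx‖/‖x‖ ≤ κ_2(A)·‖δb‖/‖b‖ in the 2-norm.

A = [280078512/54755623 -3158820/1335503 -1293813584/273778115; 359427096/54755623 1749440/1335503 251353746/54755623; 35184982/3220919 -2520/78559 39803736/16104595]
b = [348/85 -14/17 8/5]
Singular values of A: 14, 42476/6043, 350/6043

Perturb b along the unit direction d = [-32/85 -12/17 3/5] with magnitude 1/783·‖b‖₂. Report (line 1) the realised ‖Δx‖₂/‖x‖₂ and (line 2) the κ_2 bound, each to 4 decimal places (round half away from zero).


0.1681
0.3087

largest singular value 14, smallest 350/6043
condition number: 14 ÷ (350/6043) = 241.7200
bound on ‖Δx‖/‖x‖: κ·ε = 241.7200·1/783 = 0.3087
solve Ax = b  →  x = [0.2547 -0.2189 -0.4811]
2-norm of b is 4.4721; of x, 0.5867
with δb = [-0.0022 -0.0040 0.0034], A·Δx = δb → ‖Δx‖ = 0.0986
relative error = 0.1681
tightness: 0.1681 against a bound of 0.3087 (unrounded ratio ≈ 0.5444)


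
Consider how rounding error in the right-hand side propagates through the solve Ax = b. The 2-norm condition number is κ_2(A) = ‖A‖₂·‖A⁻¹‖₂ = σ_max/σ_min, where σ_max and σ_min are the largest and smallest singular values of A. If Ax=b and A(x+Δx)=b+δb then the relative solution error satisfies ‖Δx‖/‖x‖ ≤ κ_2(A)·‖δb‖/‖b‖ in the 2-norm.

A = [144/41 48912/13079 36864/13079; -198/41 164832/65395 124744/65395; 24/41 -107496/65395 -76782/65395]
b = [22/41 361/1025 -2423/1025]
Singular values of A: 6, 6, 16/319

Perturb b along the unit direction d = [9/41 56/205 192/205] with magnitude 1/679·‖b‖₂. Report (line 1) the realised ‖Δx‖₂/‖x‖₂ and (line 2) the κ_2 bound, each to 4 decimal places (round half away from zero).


largest singular value 6, smallest 16/319
κ_2(A) = 6 / (16/319) = 119.6250
perturbation bound = 119.6250·1/679 = 0.1762
solve Ax = b  →  x = [-0.0333 24.1117 -31.7600]
2-norm of b is 2.4495; of x, 39.8757
Δx = A⁻¹·δb where δb = 1/679·2.4495·d; ‖Δx‖ = 0.0719
realised ‖Δx‖/‖x‖ = 0.0018
tightness: 0.0018 against a bound of 0.1762 (unrounded ratio ≈ 0.0102)

0.0018
0.1762


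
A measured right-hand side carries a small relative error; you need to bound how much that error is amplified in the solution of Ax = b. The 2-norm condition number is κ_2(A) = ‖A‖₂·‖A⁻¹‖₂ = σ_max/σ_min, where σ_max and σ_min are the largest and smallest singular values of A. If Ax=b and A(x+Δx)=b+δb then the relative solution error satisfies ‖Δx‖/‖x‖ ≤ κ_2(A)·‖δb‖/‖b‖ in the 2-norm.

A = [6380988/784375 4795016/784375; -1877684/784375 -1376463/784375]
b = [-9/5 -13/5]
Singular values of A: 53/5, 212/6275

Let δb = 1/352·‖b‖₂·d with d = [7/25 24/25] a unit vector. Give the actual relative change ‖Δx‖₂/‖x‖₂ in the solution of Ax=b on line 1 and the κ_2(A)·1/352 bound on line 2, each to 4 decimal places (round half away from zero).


largest singular value 53/5, smallest 212/6275
κ_2(A) = (53/5) / (212/6275) = 313.7500
worst-case relative error ≤ 313.7500 × 1/352 = 0.8913
solve Ax = b  →  x = [53.2028 -71.0943]
‖b‖ = 3.1623, ‖x‖ = 88.7972
δb = ε·‖b‖·d = [0.0025 0.0086]; solving A·Δx = δb gives ‖Δx‖ = 0.2659
relative error = 0.0030
tightness: 0.0030 against a bound of 0.8913 (unrounded ratio ≈ 0.0034)

0.0030
0.8913


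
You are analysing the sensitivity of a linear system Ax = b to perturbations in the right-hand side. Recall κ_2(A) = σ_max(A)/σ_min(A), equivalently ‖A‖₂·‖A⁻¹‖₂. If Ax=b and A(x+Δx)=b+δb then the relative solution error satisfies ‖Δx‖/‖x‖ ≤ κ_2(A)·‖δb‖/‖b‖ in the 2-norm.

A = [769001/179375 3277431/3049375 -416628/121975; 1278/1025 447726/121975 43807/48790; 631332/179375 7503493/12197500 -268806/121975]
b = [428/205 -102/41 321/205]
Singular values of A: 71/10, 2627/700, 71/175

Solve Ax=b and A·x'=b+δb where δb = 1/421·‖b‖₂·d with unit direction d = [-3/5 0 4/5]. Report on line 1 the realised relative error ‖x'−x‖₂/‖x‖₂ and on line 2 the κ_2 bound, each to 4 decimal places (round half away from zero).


from the listed singular values, σ₁ = 71/10, σ_n = 71/175
condition number: (71/10) ÷ (71/175) = 17.5000
worst-case relative error ≤ 17.5000 × 1/421 = 0.0416
solve Ax = b  →  x = [0.2254 -0.6258 -0.5253]
‖b‖ = 3.6056, ‖x‖ = 0.8476
Δx = A⁻¹·δb where δb = 1/421·3.6056·d; ‖Δx‖ = 0.0211
realised ‖Δx‖/‖x‖ = 0.0249
realised/bound (from unrounded values) ≈ 0.5992

0.0249
0.0416


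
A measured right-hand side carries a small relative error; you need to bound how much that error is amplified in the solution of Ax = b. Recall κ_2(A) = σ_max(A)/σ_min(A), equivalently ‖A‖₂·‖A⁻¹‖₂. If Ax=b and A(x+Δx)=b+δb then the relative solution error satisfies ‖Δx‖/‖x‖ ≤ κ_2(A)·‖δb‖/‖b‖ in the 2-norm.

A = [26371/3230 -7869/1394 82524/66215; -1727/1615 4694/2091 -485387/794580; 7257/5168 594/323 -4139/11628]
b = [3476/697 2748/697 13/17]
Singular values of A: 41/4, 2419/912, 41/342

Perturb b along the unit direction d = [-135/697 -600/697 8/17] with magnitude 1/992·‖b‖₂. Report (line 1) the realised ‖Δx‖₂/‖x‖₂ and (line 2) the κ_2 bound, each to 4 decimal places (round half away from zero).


largest singular value 41/4, smallest 41/342
κ = σ_max/σ_min = (41/4)/(41/342) = 85.5000
κ_2(A)·‖δb‖/‖b‖ = 0.0862
solve Ax = b  →  x = [0.9908 -6.6699 -32.6993]
‖b‖₂ = 6.4031 and ‖x‖₂ = 33.3873
with δb = [-0.0013 -0.0056 0.0030], A·Δx = δb → ‖Δx‖ = 0.0538
realised ‖Δx‖/‖x‖ = 0.0016
so the bound overstates the realised error by a factor of ≈ 53.4458 (computed from the unrounded values)

0.0016
0.0862


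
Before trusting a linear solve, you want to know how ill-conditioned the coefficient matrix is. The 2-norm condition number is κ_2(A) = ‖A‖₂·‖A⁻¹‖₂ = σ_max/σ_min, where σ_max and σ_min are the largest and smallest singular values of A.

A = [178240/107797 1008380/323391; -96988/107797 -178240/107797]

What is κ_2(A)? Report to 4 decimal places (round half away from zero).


form AᵀA = [142478096/40208281 801367040/120624843; 801367040/120624843 4507805200/361874529] with trace 20034976/1252161 and determinant 6400/1252161
λ_max, λ_min = (20034976/1252161 ± √401368207998976/1567907169921)/2 = 16, 400/1252161
κ = σ_max/σ_min = 4/(20/1119) = 223.8000

223.8000


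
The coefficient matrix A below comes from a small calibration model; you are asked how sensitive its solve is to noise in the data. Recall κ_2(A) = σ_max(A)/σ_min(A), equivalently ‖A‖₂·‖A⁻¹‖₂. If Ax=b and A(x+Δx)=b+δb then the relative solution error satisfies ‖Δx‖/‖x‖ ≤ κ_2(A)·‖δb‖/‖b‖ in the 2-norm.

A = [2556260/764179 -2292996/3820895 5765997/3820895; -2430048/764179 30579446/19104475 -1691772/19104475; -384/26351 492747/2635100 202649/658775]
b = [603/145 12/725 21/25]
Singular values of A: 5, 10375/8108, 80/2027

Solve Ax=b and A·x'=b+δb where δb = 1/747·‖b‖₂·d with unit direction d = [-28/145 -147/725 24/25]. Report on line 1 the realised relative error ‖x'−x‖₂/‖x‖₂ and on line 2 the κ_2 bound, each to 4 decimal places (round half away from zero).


largest singular value 5, smallest 80/2027
condition number: 5 ÷ (80/2027) = 126.6875
κ_2(A)·‖δb‖/‖b‖ = 0.1696
solve Ax = b  →  x = [0.5538 1.2221 2.0140]
2-norm of b is 4.2426; of x, 2.4200
δb = ε·‖b‖·d = [-0.0011 -0.0012 0.0055]; solving A·Δx = δb gives ‖Δx‖ = 0.1439
realised ‖Δx‖/‖x‖ = 0.0595
so the bound overstates the realised error by a factor of ≈ 2.8520 (computed from the unrounded values)

0.0595
0.1696


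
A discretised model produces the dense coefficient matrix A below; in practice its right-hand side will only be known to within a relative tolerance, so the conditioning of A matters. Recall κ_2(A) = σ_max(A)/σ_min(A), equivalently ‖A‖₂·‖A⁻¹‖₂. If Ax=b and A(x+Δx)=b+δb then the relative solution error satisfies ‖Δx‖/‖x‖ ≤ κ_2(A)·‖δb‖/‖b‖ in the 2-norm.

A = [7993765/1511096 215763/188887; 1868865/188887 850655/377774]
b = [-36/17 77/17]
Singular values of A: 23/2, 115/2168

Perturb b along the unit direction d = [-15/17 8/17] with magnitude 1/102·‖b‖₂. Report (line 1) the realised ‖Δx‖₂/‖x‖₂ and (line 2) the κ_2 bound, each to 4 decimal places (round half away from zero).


0.0123
2.1255

largest singular value 23/2, smallest 115/2168
κ = σ_max/σ_min = (23/2)/(115/2168) = 216.8000
worst-case relative error ≤ 216.8000 × 1/102 = 2.1255
solve Ax = b  →  x = [-16.2986 73.6267]
‖b‖ = 5.0000, ‖x‖ = 75.4091
re-solving with b+δb shifts x by Δx of norm 0.9241
realised ‖Δx‖/‖x‖ = 0.0123
tightness: 0.0123 against a bound of 2.1255 (unrounded ratio ≈ 0.0058)


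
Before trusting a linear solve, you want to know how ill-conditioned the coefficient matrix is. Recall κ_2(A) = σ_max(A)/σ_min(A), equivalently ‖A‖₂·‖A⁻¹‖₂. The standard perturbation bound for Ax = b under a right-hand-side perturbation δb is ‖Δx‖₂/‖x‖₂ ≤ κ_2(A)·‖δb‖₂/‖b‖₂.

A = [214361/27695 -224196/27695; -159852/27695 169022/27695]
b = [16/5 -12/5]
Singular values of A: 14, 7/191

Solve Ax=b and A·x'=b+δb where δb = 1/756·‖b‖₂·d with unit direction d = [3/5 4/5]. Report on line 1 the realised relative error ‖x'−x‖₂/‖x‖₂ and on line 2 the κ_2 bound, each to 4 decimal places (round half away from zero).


0.5053
0.5053

from the listed singular values, σ₁ = 14, σ_n = 7/191
condition number: 14 ÷ (7/191) = 382.0000
perturbation bound = 382.0000·1/756 = 0.5053
solve Ax = b  →  x = [0.1970 -0.2069]
‖b‖₂ = 4.0000 and ‖x‖₂ = 0.2857
re-solving with b+δb shifts x by Δx of norm 0.1444
dividing the unrounded norms, ‖Δx‖/‖x‖ = 0.5053
realised/bound = 1 exactly: the bound is attained for this b and d


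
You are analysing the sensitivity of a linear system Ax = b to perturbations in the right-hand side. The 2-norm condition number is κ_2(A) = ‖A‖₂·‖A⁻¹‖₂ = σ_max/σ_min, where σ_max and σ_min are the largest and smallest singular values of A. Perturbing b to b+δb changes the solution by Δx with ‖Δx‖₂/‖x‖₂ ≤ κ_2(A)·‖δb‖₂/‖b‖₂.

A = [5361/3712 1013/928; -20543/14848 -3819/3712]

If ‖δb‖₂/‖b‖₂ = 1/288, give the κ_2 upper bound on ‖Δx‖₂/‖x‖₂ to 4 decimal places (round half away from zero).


M = AᵀA = [1048585/262144 196605/65536; 196605/65536 36865/16384]. tr(M)=1638425/262144, det(M)=625/1048576
eigenvalues of AᵀA: λ = (tr ± √(tr²−4·det))/2 = 25/4, 25/262144
κ = σ_max/σ_min = (5/2)/(5/512) = 256.0000
κ_2(A)·‖δb‖/‖b‖ = 0.8889

0.8889


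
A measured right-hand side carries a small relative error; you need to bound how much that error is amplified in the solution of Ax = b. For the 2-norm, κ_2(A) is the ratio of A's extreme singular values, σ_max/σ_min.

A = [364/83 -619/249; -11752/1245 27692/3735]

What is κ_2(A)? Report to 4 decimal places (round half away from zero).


18.6750

AᵀA = [167921104/1550025 -376132484/4650075; -376132484/4650075 853058089/13950225]; tr = 94573921/558009, det = 45697600/558009
λ_max, λ_min = (94573921/558009 ± √8842227845000641/311374044081)/2 = 169, 270400/558009
σ_max=√169=13, σ_min=√(270400/558009)=(520/747) → κ = 18.6750
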